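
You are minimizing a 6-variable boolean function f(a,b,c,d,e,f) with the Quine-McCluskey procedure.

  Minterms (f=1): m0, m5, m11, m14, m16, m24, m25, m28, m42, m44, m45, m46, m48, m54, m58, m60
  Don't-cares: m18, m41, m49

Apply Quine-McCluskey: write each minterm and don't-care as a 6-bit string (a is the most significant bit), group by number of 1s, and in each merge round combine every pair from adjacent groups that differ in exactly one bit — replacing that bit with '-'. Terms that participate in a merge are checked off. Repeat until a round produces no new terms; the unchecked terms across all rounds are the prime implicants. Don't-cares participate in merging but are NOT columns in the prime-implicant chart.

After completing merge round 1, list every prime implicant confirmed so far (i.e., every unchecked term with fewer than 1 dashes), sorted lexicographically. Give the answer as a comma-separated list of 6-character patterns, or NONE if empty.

000101, 001011, 110110

Round 0: 000000✓ 000101 001011 001110✓ 010000✓ 010010✓ 011000✓ 011001✓ 011100✓ 101001✓ 101010✓ 101100✓ 101101✓ 101110✓ 110000✓ 110001✓ 110110 111010✓ 111100✓
Round 1: -01110 -10000 -11100 0-0000 01-000 0100-0 011-00 01100- 1-1010 1-1100 101-01 101-10 1011-0 10110- 11000-
PIs = {-01110, -10000, -11100, 0-0000, 000101, 001011, 01-000, 0100-0, 011-00, 01100-, 1-1010, 1-1100, 101-01, 101-10, 1011-0, 10110-, 11000-, 110110}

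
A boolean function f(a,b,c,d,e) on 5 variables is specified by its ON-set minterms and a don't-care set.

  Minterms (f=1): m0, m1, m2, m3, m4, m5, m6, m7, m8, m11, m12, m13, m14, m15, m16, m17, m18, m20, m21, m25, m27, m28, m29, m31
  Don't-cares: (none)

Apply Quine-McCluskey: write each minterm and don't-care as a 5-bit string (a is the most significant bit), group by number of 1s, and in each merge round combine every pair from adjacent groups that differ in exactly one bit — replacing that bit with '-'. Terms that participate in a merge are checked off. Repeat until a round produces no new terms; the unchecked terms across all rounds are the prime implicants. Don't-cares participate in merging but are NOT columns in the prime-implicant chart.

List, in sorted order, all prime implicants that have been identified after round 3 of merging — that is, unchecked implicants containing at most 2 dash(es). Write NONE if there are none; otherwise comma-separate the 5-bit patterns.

-00-0, -1-11, -11-1, 0--00, 0--11, 1--01, 11--1

Round 0: 00000✓ 00001✓ 00010✓ 00011✓ 00100✓ 00101✓ 00110✓ 00111✓ 01000✓ 01011✓ 01100✓ 01101✓ 01110✓ 01111✓ 10000✓ 10001✓ 10010✓ 10100✓ 10101✓ 11001✓ 11011✓ 11100✓ 11101✓ 11111✓
Round 1: -0000✓ -0001✓ -0010✓ -0100✓ -0101✓ -1011✓ -1100✓ -1101✓ -1111✓ 0-000✓ 0-011✓ 0-100✓ 0-101✓ 0-110✓ 0-111✓ 00-00✓ 00-01✓ 00-10✓ 00-11✓ 000-0✓ 000-1✓ 0000-✓ 0001-✓ 001-0✓ 001-1✓ 0010-✓ 0011-✓ 01-00✓ 01-11✓ 011-0✓ 011-1✓ 0110-✓ 0111-✓ 1-001✓ 1-100✓ 1-101✓ 10-00✓ 10-01✓ 100-0✓ 1000-✓ 1010-✓ 11-01✓ 11-11✓ 110-1✓ 111-1✓ 1110-✓
Round 2: --100✓ --101✓ -0-00✓ -0-01✓ -00-0 -000-✓ -010-✓ -1-11 -11-1 -110-✓ 0--00 0--11 0-1-0✓ 0-1-1✓ 0-10-✓ 0-11-✓ 00--0✓ 00--1✓ 00-0-✓ 00-1-✓ 000--✓ 001--✓ 011--✓ 1--01 1-10-✓ 10-0-✓ 11--1
Round 3: --10- -0-0- 0-1-- 00---
PIs = {--10-, -0-0-, -00-0, -1-11, -11-1, 0--00, 0--11, 0-1--, 00---, 1--01, 11--1}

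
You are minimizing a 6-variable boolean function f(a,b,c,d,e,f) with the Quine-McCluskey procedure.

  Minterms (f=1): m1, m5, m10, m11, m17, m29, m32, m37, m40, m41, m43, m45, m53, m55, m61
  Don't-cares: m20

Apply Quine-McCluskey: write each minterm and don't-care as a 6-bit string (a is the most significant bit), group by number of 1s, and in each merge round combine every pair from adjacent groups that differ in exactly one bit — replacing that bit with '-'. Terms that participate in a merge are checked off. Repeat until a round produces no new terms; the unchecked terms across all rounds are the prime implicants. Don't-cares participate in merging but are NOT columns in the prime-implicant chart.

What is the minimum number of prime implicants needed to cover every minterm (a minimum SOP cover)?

8

[col 0] 000001*, 000101*, 001010*, 001011*, 010001*, 010100, 011101*, 100000*, 100101*, 101000*, 101001*, 101011*, 101101*, 110101*, 110111*, 111101*
[col 1] -00101, -01011, -11101, 0-0001, 000-01, 00101-, 1-0101*, 1-1101*, 10-000, 10-101*, 101-01, 1010-1, 10100-, 11-101*, 1101-1
[col 2] 1--101
Prime implicants: -00101, -01011, -11101, 0-0001, 000-01, 00101-, 010100, 1--101, 10-000, 101-01, 1010-1, 10100-, 1101-1
PI chart (minterm → PIs covering it):
  1 | 0-0001,000-01
  5 | -00101,000-01
  10 | 00101-  (sole → essential)
  11 | -01011,00101-
  17 | 0-0001  (sole → essential)
  29 | -11101  (sole → essential)
  32 | 10-000  (sole → essential)
  37 | -00101,1--101
  40 | 10-000,10100-
  41 | 101-01,1010-1,10100-
  43 | -01011,1010-1
  45 | 1--101,101-01
  53 | 1--101,1101-1
  55 | 1101-1  (sole → essential)
  61 | -11101,1--101
Essential prime implicants: -11101, 0-0001, 00101-, 10-000, 1101-1
Petrick residual → -00101, -01011, 101-01
Minimum SOP uses 8 PIs: b'c'de'f + b'cd'ef + bcde'f + a'c'd'e'f + a'b'cd'e + ab'd'e'f' + ab'ce'f + abc'df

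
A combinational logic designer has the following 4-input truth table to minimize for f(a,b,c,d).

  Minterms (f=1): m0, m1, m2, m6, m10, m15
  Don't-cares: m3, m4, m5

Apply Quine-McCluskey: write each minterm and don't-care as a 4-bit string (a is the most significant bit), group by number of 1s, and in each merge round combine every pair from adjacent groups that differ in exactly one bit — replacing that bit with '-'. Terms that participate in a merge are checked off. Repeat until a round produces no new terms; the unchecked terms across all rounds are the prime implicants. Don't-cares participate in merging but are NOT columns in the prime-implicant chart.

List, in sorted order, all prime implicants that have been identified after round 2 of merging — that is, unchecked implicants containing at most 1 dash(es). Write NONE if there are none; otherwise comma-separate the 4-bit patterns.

-010, 1111

Round 0: 0000✓ 0001✓ 0010✓ 0011✓ 0100✓ 0101✓ 0110✓ 1010✓ 1111
Round 1: -010 0-00✓ 0-01✓ 0-10✓ 00-0✓ 00-1✓ 000-✓ 001-✓ 01-0✓ 010-✓
Round 2: 0--0 0-0- 00--
PIs = {-010, 0--0, 0-0-, 00--, 1111}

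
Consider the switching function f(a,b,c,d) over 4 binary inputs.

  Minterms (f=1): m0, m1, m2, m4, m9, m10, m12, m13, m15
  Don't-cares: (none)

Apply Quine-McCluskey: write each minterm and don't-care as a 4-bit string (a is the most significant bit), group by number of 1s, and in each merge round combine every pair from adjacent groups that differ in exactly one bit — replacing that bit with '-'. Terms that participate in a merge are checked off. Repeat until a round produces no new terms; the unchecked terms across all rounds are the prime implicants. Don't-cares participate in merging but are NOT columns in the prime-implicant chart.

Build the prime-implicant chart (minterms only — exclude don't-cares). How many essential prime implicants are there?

Round 0: 0000✓ 0001✓ 0010✓ 0100✓ 1001✓ 1010✓ 1100✓ 1101✓ 1111✓
Round 1: -001 -010 -100 0-00 00-0 000- 1-01 11-1 110-
PIs = {-001, -010, -100, 0-00, 00-0, 000-, 1-01, 11-1, 110-}
Coverage chart:
  m0: 0-00,00-0,000-
  m1: -001,000-
  m2: -010,00-0
  m4: -100,0-00
  m9: -001,1-01
  m10: -010 ←essential
  m12: -100,110-
  m13: 1-01,11-1,110-
  m15: 11-1 ←essential
Essential: -010, 11-1

2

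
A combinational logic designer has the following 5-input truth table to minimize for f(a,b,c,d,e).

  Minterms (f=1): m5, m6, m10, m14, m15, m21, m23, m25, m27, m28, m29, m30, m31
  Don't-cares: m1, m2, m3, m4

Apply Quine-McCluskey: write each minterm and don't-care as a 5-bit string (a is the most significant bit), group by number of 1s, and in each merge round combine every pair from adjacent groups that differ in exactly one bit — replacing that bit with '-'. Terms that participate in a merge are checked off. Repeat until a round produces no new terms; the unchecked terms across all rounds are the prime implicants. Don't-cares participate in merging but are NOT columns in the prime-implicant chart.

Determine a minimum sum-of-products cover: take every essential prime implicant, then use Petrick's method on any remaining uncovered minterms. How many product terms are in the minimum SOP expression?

[col 0] 00001*, 00010*, 00011*, 00100*, 00101*, 00110*, 01010*, 01110*, 01111*, 10101*, 10111*, 11001*, 11011*, 11100*, 11101*, 11110*, 11111*
[col 1] -0101, -1110*, -1111*, 0-010*, 0-110*, 00-01, 00-10*, 000-1, 0001-, 001-0, 0010-, 01-10*, 0111-*, 1-101*, 1-111*, 101-1*, 11-01*, 11-11*, 110-1*, 111-0*, 111-1*, 1110-*, 1111-*
[col 2] -111-, 0--10, 1-1-1, 11--1, 111--
Prime implicants: -0101, -111-, 0--10, 00-01, 000-1, 0001-, 001-0, 0010-, 1-1-1, 11--1, 111--
PI chart (minterm → PIs covering it):
  5 | -0101,00-01,0010-
  6 | 0--10,001-0
  10 | 0--10  (sole → essential)
  14 | -111-,0--10
  15 | -111-  (sole → essential)
  21 | -0101,1-1-1
  23 | 1-1-1  (sole → essential)
  25 | 11--1  (sole → essential)
  27 | 11--1  (sole → essential)
  28 | 111--  (sole → essential)
  29 | 1-1-1,11--1,111--
  30 | -111-,111--
  31 | -111-,1-1-1,11--1,111--
Essential prime implicants: -111-, 0--10, 1-1-1, 11--1, 111--
Petrick residual → -0101
Minimum SOP uses 6 PIs: b'cd'e + bcd + a'de' + ace + abe + abc

6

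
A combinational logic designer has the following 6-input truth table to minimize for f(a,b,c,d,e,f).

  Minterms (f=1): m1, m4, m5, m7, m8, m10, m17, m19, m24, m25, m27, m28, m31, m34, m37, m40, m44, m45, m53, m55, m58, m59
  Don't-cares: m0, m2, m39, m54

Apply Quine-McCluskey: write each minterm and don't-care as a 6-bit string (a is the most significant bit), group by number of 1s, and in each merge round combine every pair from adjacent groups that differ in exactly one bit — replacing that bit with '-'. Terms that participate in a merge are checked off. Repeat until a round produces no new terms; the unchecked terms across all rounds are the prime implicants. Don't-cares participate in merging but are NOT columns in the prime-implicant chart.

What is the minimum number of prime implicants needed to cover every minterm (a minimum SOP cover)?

11

Round 0: 000000✓ 000001✓ 000010✓ 000100✓ 000101✓ 000111✓ 001000✓ 001010✓ 010001✓ 010011✓ 011000✓ 011001✓ 011011✓ 011100✓ 011111✓ 100010✓ 100101✓ 100111✓ 101000✓ 101100✓ 101101✓ 110101✓ 110110✓ 110111✓ 111010✓ 111011✓
Round 1: -00010 -00101✓ -00111✓ -01000 -11011 0-0001 0-1000 00-000✓ 00-010✓ 000-00✓ 000-01✓ 0000-0✓ 00000-✓ 0001-1✓ 00010-✓ 0010-0✓ 01-001✓ 01-011✓ 0100-1✓ 011-00 011-11 0110-1✓ 01100- 1-0101✓ 1-0111✓ 10-101 1001-1✓ 101-00 10110- 1101-1✓ 11011- 11101-
Round 2: -001-1 00-0-0 000-0- 01-0-1 1-01-1
PIs = {-00010, -001-1, -01000, -11011, 0-0001, 0-1000, 00-0-0, 000-0-, 01-0-1, 011-00, 011-11, 01100-, 1-01-1, 10-101, 101-00, 10110-, 11011-, 11101-}
Coverage chart:
  m1: 0-0001,000-0-
  m4: 000-0- ←essential
  m5: -001-1,000-0-
  m7: -001-1 ←essential
  m8: -01000,0-1000,00-0-0
  m10: 00-0-0 ←essential
  m17: 0-0001,01-0-1
  m19: 01-0-1 ←essential
  m24: 0-1000,011-00,01100-
  m25: 01-0-1,01100-
  m27: -11011,01-0-1,011-11
  m28: 011-00 ←essential
  m31: 011-11 ←essential
  m34: -00010 ←essential
  m37: -001-1,1-01-1,10-101
  m40: -01000,101-00
  m44: 101-00,10110-
  m45: 10-101,10110-
  m53: 1-01-1 ←essential
  m55: 1-01-1,11011-
  m58: 11101- ←essential
  m59: -11011,11101-
Essential: -00010, -001-1, 00-0-0, 000-0-, 01-0-1, 011-00, 011-11, 1-01-1, 11101-
Petrick residual → -01000, 10110-
Min cover (11 terms): b'c'd'ef' + b'c'df + b'cd'e'f' + a'b'd'f' + a'b'c'e' + a'bd'f + a'bce'f' + a'bcef + ac'df + ab'cde' + abcd'e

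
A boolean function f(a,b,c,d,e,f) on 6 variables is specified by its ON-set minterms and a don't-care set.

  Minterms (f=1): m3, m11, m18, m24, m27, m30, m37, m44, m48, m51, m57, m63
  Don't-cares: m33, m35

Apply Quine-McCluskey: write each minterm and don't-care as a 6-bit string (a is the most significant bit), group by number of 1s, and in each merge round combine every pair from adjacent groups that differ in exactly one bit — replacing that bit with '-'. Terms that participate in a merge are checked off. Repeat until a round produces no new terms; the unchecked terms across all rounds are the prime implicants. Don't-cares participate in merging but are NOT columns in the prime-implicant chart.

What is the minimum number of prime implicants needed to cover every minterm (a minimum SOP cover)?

11

[col 0] 000011*, 001011*, 010010, 011000, 011011*, 011110, 100001*, 100011*, 100101*, 101100, 110000, 110011*, 111001, 111111
[col 1] -00011, 0-1011, 00-011, 1-0011, 100-01, 1000-1
Prime implicants: -00011, 0-1011, 00-011, 010010, 011000, 011110, 1-0011, 100-01, 1000-1, 101100, 110000, 111001, 111111
PI chart (minterm → PIs covering it):
  3 | -00011,00-011
  11 | 0-1011,00-011
  18 | 010010  (sole → essential)
  24 | 011000  (sole → essential)
  27 | 0-1011  (sole → essential)
  30 | 011110  (sole → essential)
  37 | 100-01  (sole → essential)
  44 | 101100  (sole → essential)
  48 | 110000  (sole → essential)
  51 | 1-0011  (sole → essential)
  57 | 111001  (sole → essential)
  63 | 111111  (sole → essential)
Essential prime implicants: 0-1011, 010010, 011000, 011110, 1-0011, 100-01, 101100, 110000, 111001, 111111
Petrick residual → -00011
Minimum SOP uses 11 PIs: b'c'd'ef + a'cd'ef + a'bc'd'ef' + a'bcd'e'f' + a'bcdef' + ac'd'ef + ab'c'e'f + ab'cde'f' + abc'd'e'f' + abcd'e'f + abcdef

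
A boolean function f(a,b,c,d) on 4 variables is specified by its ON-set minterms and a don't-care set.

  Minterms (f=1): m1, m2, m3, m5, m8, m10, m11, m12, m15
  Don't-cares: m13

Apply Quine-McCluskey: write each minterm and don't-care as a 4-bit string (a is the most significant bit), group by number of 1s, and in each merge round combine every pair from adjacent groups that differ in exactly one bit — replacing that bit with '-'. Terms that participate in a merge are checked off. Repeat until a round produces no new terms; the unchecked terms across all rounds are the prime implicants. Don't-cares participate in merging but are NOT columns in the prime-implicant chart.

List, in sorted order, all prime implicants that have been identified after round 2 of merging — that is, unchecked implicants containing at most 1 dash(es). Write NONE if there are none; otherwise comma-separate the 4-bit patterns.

[col 0] 0001*, 0010*, 0011*, 0101*, 1000*, 1010*, 1011*, 1100*, 1101*, 1111*
[col 1] -010*, -011*, -101, 0-01, 00-1, 001-*, 1-00, 1-11, 10-0, 101-*, 11-1, 110-
[col 2] -01-
Prime implicants: -01-, -101, 0-01, 00-1, 1-00, 1-11, 10-0, 11-1, 110-

-101, 0-01, 00-1, 1-00, 1-11, 10-0, 11-1, 110-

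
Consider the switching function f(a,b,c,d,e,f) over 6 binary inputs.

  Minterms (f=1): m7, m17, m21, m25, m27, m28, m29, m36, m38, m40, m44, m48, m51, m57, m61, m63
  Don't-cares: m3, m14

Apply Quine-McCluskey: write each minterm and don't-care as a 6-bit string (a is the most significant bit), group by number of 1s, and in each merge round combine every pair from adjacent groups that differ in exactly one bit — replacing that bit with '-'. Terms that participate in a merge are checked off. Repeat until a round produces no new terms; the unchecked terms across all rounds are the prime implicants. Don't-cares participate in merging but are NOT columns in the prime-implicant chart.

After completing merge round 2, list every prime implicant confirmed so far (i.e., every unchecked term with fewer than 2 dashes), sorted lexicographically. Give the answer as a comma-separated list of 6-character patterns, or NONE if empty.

size-2^0 implicants → 000011(✓)  000111(✓)  001110  010001(✓)  010101(✓)  011001(✓)  011011(✓)  011100(✓)  011101(✓)  100100(✓)  100110(✓)  101000(✓)  101100(✓)  110000  110011  111001(✓)  111101(✓)  111111(✓)
size-2^1 implicants → -11001(✓)  -11101(✓)  000-11  01-001(✓)  01-101(✓)  010-01(✓)  011-01(✓)  0110-1  01110-  10-100  1001-0  101-00  111-01(✓)  1111-1
size-2^2 implicants → -11-01  01--01
Unchecked terms (primes): -11-01, 000-11, 001110, 01--01, 0110-1, 01110-, 10-100, 1001-0, 101-00, 110000, 110011, 1111-1

000-11, 001110, 0110-1, 01110-, 10-100, 1001-0, 101-00, 110000, 110011, 1111-1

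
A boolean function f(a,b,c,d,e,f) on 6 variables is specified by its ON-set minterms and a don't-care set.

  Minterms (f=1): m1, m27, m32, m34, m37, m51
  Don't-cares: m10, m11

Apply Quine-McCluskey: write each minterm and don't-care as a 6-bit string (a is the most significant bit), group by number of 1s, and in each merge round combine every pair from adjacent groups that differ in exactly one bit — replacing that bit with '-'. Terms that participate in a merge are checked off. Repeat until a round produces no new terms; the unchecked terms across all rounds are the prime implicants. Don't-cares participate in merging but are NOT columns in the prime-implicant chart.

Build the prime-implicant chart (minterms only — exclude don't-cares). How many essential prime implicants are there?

5

[col 0] 000001, 001010*, 001011*, 011011*, 100000*, 100010*, 100101, 110011
[col 1] 0-1011, 00101-, 1000-0
Prime implicants: 0-1011, 000001, 00101-, 1000-0, 100101, 110011
PI chart (minterm → PIs covering it):
  1 | 000001  (sole → essential)
  27 | 0-1011  (sole → essential)
  32 | 1000-0  (sole → essential)
  34 | 1000-0  (sole → essential)
  37 | 100101  (sole → essential)
  51 | 110011  (sole → essential)
Essential prime implicants: 0-1011, 000001, 1000-0, 100101, 110011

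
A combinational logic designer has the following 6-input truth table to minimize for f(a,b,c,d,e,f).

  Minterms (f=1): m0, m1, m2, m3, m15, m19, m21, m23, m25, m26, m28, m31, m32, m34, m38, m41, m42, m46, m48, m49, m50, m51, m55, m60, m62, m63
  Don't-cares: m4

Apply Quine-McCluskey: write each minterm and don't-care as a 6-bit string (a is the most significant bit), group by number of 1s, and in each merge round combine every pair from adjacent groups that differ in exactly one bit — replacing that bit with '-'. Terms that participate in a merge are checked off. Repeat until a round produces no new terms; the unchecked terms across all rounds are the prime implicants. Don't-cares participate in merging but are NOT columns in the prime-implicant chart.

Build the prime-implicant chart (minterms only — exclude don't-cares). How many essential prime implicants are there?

Round 0: 000000✓ 000001✓ 000010✓ 000011✓ 000100✓ 001111✓ 010011✓ 010101✓ 010111✓ 011001 011010 011100✓ 011111✓ 100000✓ 100010✓ 100110✓ 101001 101010✓ 101110✓ 110000✓ 110001✓ 110010✓ 110011✓ 110111✓ 111100✓ 111110✓ 111111✓
Round 1: -00000✓ -00010✓ -10011✓ -10111✓ -11100 -11111✓ 0-0011 0-1111 000-00 0000-0✓ 0000-1✓ 00000-✓ 00001-✓ 01-111✓ 010-11✓ 0101-1 1-0000✓ 1-0010✓ 1-1110 10-010✓ 10-110✓ 100-10✓ 1000-0✓ 101-10✓ 11-111✓ 110-11✓ 1100-0✓ 1100-1✓ 11000-✓ 11001-✓ 1111-0 11111-
Round 2: -000-0 -1-111 -10-11 0000-- 1-00-0 10--10 1100--
PIs = {-000-0, -1-111, -10-11, -11100, 0-0011, 0-1111, 000-00, 0000--, 0101-1, 011001, 011010, 1-00-0, 1-1110, 10--10, 101001, 1100--, 1111-0, 11111-}
Coverage chart:
  m0: -000-0,000-00,0000--
  m1: 0000-- ←essential
  m2: -000-0,0000--
  m3: 0-0011,0000--
  m15: 0-1111 ←essential
  m19: -10-11,0-0011
  m21: 0101-1 ←essential
  m23: -1-111,-10-11,0101-1
  m25: 011001 ←essential
  m26: 011010 ←essential
  m28: -11100 ←essential
  m31: -1-111,0-1111
  m32: -000-0,1-00-0
  m34: -000-0,1-00-0,10--10
  m38: 10--10 ←essential
  m41: 101001 ←essential
  m42: 10--10 ←essential
  m46: 1-1110,10--10
  m48: 1-00-0,1100--
  m49: 1100-- ←essential
  m50: 1-00-0,1100--
  m51: -10-11,1100--
  m55: -1-111,-10-11
  m60: -11100,1111-0
  m62: 1-1110,1111-0,11111-
  m63: -1-111,11111-
Essential: -11100, 0-1111, 0000--, 0101-1, 011001, 011010, 10--10, 101001, 1100--

9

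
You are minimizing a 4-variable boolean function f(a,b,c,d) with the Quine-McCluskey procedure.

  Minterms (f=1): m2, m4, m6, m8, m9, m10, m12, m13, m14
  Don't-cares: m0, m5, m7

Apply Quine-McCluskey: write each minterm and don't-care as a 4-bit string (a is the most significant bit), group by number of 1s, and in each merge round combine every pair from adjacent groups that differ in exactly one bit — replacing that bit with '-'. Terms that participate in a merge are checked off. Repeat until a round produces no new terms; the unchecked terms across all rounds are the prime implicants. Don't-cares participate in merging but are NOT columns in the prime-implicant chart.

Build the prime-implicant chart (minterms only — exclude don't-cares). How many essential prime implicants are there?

2

Round 0: 0000✓ 0010✓ 0100✓ 0101✓ 0110✓ 0111✓ 1000✓ 1001✓ 1010✓ 1100✓ 1101✓ 1110✓
Round 1: -000✓ -010✓ -100✓ -101✓ -110✓ 0-00✓ 0-10✓ 00-0✓ 01-0✓ 01-1✓ 010-✓ 011-✓ 1-00✓ 1-01✓ 1-10✓ 10-0✓ 100-✓ 11-0✓ 110-✓
Round 2: --00✓ --10✓ -0-0✓ -1-0✓ -10- 0--0✓ 01-- 1--0✓ 1-0-
Round 3: ---0
PIs = {---0, -10-, 01--, 1-0-}
Coverage chart:
  m2: ---0 ←essential
  m4: ---0,-10-,01--
  m6: ---0,01--
  m8: ---0,1-0-
  m9: 1-0- ←essential
  m10: ---0 ←essential
  m12: ---0,-10-,1-0-
  m13: -10-,1-0-
  m14: ---0 ←essential
Essential: ---0, 1-0-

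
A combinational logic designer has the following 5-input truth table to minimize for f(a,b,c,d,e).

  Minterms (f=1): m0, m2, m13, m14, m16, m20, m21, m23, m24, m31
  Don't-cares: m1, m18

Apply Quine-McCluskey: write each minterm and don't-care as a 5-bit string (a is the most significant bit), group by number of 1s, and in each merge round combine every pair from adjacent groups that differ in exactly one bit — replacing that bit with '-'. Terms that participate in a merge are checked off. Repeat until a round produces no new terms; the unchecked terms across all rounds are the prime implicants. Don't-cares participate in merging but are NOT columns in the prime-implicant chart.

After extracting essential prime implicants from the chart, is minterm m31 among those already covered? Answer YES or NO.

Round 0: 00000✓ 00001✓ 00010✓ 01101 01110 10000✓ 10010✓ 10100✓ 10101✓ 10111✓ 11000✓ 11111✓
Round 1: -0000✓ -0010✓ 000-0✓ 0000- 1-000 1-111 10-00 100-0✓ 101-1 1010-
Round 2: -00-0
PIs = {-00-0, 0000-, 01101, 01110, 1-000, 1-111, 10-00, 101-1, 1010-}
Coverage chart:
  m0: -00-0,0000-
  m2: -00-0 ←essential
  m13: 01101 ←essential
  m14: 01110 ←essential
  m16: -00-0,1-000,10-00
  m20: 10-00,1010-
  m21: 101-1,1010-
  m23: 1-111,101-1
  m24: 1-000 ←essential
  m31: 1-111 ←essential
Essential: -00-0, 01101, 01110, 1-000, 1-111

YES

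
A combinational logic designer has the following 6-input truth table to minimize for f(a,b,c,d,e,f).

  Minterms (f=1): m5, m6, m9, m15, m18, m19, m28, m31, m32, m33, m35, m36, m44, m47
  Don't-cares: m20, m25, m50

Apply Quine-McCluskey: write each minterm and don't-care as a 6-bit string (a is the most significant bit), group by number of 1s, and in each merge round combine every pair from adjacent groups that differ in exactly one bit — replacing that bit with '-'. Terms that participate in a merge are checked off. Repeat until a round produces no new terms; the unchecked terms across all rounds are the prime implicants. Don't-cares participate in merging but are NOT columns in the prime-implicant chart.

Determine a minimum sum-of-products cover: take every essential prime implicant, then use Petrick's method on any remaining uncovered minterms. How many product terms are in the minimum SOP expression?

Round 0: 000101 000110 001001✓ 001111✓ 010010✓ 010011✓ 010100✓ 011001✓ 011100✓ 011111✓ 100000✓ 100001✓ 100011✓ 100100✓ 101100✓ 101111✓ 110010✓
Round 1: -01111 -10010 0-1001 0-1111 01-100 01001- 10-100 100-00 1000-1 10000-
PIs = {-01111, -10010, 0-1001, 0-1111, 000101, 000110, 01-100, 01001-, 10-100, 100-00, 1000-1, 10000-}
Coverage chart:
  m5: 000101 ←essential
  m6: 000110 ←essential
  m9: 0-1001 ←essential
  m15: -01111,0-1111
  m18: -10010,01001-
  m19: 01001- ←essential
  m28: 01-100 ←essential
  m31: 0-1111 ←essential
  m32: 100-00,10000-
  m33: 1000-1,10000-
  m35: 1000-1 ←essential
  m36: 10-100,100-00
  m44: 10-100 ←essential
  m47: -01111 ←essential
Essential: -01111, 0-1001, 0-1111, 000101, 000110, 01-100, 01001-, 10-100, 1000-1
Petrick residual → 100-00
Min cover (10 terms): b'cdef + a'cd'e'f + a'cdef + a'b'c'de'f + a'b'c'def' + a'bde'f' + a'bc'd'e + ab'de'f' + ab'c'e'f' + ab'c'd'f

10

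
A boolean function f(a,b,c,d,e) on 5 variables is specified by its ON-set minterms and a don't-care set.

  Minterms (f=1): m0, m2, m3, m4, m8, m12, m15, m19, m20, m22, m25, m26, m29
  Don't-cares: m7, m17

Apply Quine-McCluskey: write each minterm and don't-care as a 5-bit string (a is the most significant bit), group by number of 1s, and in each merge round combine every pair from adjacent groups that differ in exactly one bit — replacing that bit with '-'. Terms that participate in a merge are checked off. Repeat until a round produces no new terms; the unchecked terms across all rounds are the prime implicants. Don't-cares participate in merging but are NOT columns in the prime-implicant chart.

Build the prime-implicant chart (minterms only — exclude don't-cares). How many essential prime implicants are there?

[col 0] 00000*, 00010*, 00011*, 00100*, 00111*, 01000*, 01100*, 01111*, 10001*, 10011*, 10100*, 10110*, 11001*, 11010, 11101*
[col 1] -0011, -0100, 0-000*, 0-100*, 0-111, 00-00*, 00-11, 000-0, 0001-, 01-00*, 1-001, 100-1, 101-0, 11-01
[col 2] 0--00
Prime implicants: -0011, -0100, 0--00, 0-111, 00-11, 000-0, 0001-, 1-001, 100-1, 101-0, 11-01, 11010
PI chart (minterm → PIs covering it):
  0 | 0--00,000-0
  2 | 000-0,0001-
  3 | -0011,00-11,0001-
  4 | -0100,0--00
  8 | 0--00  (sole → essential)
  12 | 0--00  (sole → essential)
  15 | 0-111  (sole → essential)
  19 | -0011,100-1
  20 | -0100,101-0
  22 | 101-0  (sole → essential)
  25 | 1-001,11-01
  26 | 11010  (sole → essential)
  29 | 11-01  (sole → essential)
Essential prime implicants: 0--00, 0-111, 101-0, 11-01, 11010

5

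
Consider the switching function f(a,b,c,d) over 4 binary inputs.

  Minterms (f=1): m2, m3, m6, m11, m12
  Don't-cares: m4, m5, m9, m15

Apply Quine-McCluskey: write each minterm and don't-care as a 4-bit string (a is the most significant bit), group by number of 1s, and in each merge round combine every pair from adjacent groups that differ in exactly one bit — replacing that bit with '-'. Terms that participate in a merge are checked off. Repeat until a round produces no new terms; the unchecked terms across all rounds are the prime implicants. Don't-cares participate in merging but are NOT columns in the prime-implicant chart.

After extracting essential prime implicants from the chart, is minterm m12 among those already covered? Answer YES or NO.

size-2^0 implicants → 0010(✓)  0011(✓)  0100(✓)  0101(✓)  0110(✓)  1001(✓)  1011(✓)  1100(✓)  1111(✓)
size-2^1 implicants → -011  -100  0-10  001-  01-0  010-  1-11  10-1
Unchecked terms (primes): -011, -100, 0-10, 001-, 01-0, 010-, 1-11, 10-1
Minterm coverage:
  m2 ⊆ 0-10,001-
  m3 ⊆ -011,001-
  m6 ⊆ 0-10,01-0
  m11 ⊆ -011,1-11,10-1
  m12 ⊆ -100 [E]
E = {-100}

YES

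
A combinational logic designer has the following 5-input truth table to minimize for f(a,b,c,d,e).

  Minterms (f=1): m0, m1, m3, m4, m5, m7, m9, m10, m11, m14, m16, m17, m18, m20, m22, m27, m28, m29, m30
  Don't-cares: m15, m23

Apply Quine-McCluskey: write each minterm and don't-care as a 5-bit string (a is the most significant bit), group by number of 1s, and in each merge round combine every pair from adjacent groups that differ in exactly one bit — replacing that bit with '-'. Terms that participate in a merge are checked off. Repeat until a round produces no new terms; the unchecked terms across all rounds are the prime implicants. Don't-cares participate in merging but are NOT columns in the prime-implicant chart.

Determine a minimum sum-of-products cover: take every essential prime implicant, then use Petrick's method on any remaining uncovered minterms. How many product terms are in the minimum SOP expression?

[col 0] 00000*, 00001*, 00011*, 00100*, 00101*, 00111*, 01001*, 01010*, 01011*, 01110*, 01111*, 10000*, 10001*, 10010*, 10100*, 10110*, 10111*, 11011*, 11100*, 11101*, 11110*
[col 1] -0000*, -0001*, -0100*, -0111, -1011, -1110, 0-001*, 0-011*, 0-111*, 00-00*, 00-01*, 00-11*, 000-1*, 0000-*, 001-1*, 0010-*, 01-10*, 01-11*, 010-1*, 0101-*, 0111-*, 1-100*, 1-110*, 10-00*, 10-10*, 100-0*, 1000-*, 101-0*, 1011-, 111-0*, 1110-
[col 2] -0-00, -000-, 0--11, 0-0-1, 00--1, 00-0-, 01-1-, 1-1-0, 10--0
Prime implicants: -0-00, -000-, -0111, -1011, -1110, 0--11, 0-0-1, 00--1, 00-0-, 01-1-, 1-1-0, 10--0, 1011-, 1110-
PI chart (minterm → PIs covering it):
  0 | -0-00,-000-,00-0-
  1 | -000-,0-0-1,00--1,00-0-
  3 | 0--11,0-0-1,00--1
  4 | -0-00,00-0-
  5 | 00--1,00-0-
  7 | -0111,0--11,00--1
  9 | 0-0-1  (sole → essential)
  10 | 01-1-  (sole → essential)
  11 | -1011,0--11,0-0-1,01-1-
  14 | -1110,01-1-
  16 | -0-00,-000-,10--0
  17 | -000-  (sole → essential)
  18 | 10--0  (sole → essential)
  20 | -0-00,1-1-0,10--0
  22 | 1-1-0,10--0,1011-
  27 | -1011  (sole → essential)
  28 | 1-1-0,1110-
  29 | 1110-  (sole → essential)
  30 | -1110,1-1-0
Essential prime implicants: -000-, -1011, 0-0-1, 01-1-, 10--0, 1110-
Petrick residual → -0-00, -1110, 00--1
Minimum SOP uses 9 PIs: b'd'e' + b'c'd' + bc'de + bcde' + a'c'e + a'b'e + a'bd + ab'e' + abcd'

9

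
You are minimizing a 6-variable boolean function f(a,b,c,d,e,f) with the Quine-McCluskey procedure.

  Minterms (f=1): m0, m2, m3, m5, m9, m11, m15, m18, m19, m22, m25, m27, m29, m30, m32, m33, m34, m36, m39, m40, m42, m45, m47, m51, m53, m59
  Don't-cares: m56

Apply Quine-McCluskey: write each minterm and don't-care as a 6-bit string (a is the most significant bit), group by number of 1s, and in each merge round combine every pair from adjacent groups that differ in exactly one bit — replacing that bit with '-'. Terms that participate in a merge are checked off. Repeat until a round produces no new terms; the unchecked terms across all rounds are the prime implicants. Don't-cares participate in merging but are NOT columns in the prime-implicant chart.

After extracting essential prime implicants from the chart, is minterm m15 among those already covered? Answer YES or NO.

[col 0] 000000*, 000010*, 000011*, 000101, 001001*, 001011*, 001111*, 010010*, 010011*, 010110*, 011001*, 011011*, 011101*, 011110*, 100000*, 100001*, 100010*, 100100*, 100111*, 101000*, 101010*, 101101*, 101111*, 110011*, 110101, 111000*, 111011*
[col 1] -00000*, -00010*, -01111, -10011*, -11011*, 0-0010*, 0-0011*, 0-1001*, 0-1011*, 00-011*, 0000-0*, 00001-*, 001-11, 0010-1*, 01-011*, 01-110, 010-10, 01001-*, 011-01, 0110-1*, 1-1000, 10-000*, 10-010*, 10-111, 100-00, 1000-0*, 10000-, 1010-0*, 1011-1, 11-011*
[col 2] -000-0, -1-011, 0--011, 0-001-, 0-10-1, 10-0-0
Prime implicants: -000-0, -01111, -1-011, 0--011, 0-001-, 0-10-1, 000101, 001-11, 01-110, 010-10, 011-01, 1-1000, 10-0-0, 10-111, 100-00, 10000-, 1011-1, 110101
PI chart (minterm → PIs covering it):
  0 | -000-0  (sole → essential)
  2 | -000-0,0-001-
  3 | 0--011,0-001-
  5 | 000101  (sole → essential)
  9 | 0-10-1  (sole → essential)
  11 | 0--011,0-10-1,001-11
  15 | -01111,001-11
  18 | 0-001-,010-10
  19 | -1-011,0--011,0-001-
  22 | 01-110,010-10
  25 | 0-10-1,011-01
  27 | -1-011,0--011,0-10-1
  29 | 011-01  (sole → essential)
  30 | 01-110  (sole → essential)
  32 | -000-0,10-0-0,100-00,10000-
  33 | 10000-  (sole → essential)
  34 | -000-0,10-0-0
  36 | 100-00  (sole → essential)
  39 | 10-111  (sole → essential)
  40 | 1-1000,10-0-0
  42 | 10-0-0  (sole → essential)
  45 | 1011-1  (sole → essential)
  47 | -01111,10-111,1011-1
  51 | -1-011  (sole → essential)
  53 | 110101  (sole → essential)
  59 | -1-011  (sole → essential)
Essential prime implicants: -000-0, -1-011, 0-10-1, 000101, 01-110, 011-01, 10-0-0, 10-111, 100-00, 10000-, 1011-1, 110101

NO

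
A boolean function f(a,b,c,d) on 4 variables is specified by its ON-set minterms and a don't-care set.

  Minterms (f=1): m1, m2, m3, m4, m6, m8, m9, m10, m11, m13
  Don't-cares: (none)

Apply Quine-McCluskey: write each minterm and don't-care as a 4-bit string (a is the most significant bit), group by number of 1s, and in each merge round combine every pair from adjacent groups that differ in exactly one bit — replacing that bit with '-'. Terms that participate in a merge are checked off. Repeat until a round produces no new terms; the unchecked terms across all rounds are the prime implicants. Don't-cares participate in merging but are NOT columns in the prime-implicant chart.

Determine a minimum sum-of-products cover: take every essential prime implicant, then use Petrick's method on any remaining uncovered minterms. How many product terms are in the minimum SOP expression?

5

size-2^0 implicants → 0001(✓)  0010(✓)  0011(✓)  0100(✓)  0110(✓)  1000(✓)  1001(✓)  1010(✓)  1011(✓)  1101(✓)
size-2^1 implicants → -001(✓)  -010(✓)  -011(✓)  0-10  00-1(✓)  001-(✓)  01-0  1-01  10-0(✓)  10-1(✓)  100-(✓)  101-(✓)
size-2^2 implicants → -0-1  -01-  10--
Unchecked terms (primes): -0-1, -01-, 0-10, 01-0, 1-01, 10--
Minterm coverage:
  m1 ⊆ -0-1 [E]
  m2 ⊆ -01-,0-10
  m3 ⊆ -0-1,-01-
  m4 ⊆ 01-0 [E]
  m6 ⊆ 0-10,01-0
  m8 ⊆ 10-- [E]
  m9 ⊆ -0-1,1-01,10--
  m10 ⊆ -01-,10--
  m11 ⊆ -0-1,-01-,10--
  m13 ⊆ 1-01 [E]
E = {-0-1, 01-0, 1-01, 10--}
Petrick residual → -01-
Cover = b'd + b'c + a'bd' + ac'd + ab'  |cover|=5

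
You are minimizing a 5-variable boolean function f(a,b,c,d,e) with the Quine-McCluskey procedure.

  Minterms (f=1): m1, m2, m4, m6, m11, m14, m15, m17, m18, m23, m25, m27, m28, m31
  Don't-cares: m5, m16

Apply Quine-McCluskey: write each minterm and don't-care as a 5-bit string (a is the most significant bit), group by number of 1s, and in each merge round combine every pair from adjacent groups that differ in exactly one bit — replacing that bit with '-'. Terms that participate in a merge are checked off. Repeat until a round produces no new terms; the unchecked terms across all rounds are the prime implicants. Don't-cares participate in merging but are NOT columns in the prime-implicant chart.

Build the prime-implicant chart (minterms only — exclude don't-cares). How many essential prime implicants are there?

[col 0] 00001*, 00010*, 00100*, 00101*, 00110*, 01011*, 01110*, 01111*, 10000*, 10001*, 10010*, 10111*, 11001*, 11011*, 11100, 11111*
[col 1] -0001, -0010, -1011*, -1111*, 0-110, 00-01, 00-10, 001-0, 0010-, 01-11*, 0111-, 1-001, 1-111, 100-0, 1000-, 11-11*, 110-1
[col 2] -1-11
Prime implicants: -0001, -0010, -1-11, 0-110, 00-01, 00-10, 001-0, 0010-, 0111-, 1-001, 1-111, 100-0, 1000-, 110-1, 11100
PI chart (minterm → PIs covering it):
  1 | -0001,00-01
  2 | -0010,00-10
  4 | 001-0,0010-
  6 | 0-110,00-10,001-0
  11 | -1-11  (sole → essential)
  14 | 0-110,0111-
  15 | -1-11,0111-
  17 | -0001,1-001,1000-
  18 | -0010,100-0
  23 | 1-111  (sole → essential)
  25 | 1-001,110-1
  27 | -1-11,110-1
  28 | 11100  (sole → essential)
  31 | -1-11,1-111
Essential prime implicants: -1-11, 1-111, 11100

3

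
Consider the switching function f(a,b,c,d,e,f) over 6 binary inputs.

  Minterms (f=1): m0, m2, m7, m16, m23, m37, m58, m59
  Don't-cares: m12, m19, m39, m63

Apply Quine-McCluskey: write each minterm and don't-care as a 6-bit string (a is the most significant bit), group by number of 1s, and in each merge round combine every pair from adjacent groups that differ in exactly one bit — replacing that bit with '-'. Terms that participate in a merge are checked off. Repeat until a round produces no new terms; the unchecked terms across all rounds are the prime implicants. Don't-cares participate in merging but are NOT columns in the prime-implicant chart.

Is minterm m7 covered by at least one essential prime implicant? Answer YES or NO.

NO

[col 0] 000000*, 000010*, 000111*, 001100, 010000*, 010011*, 010111*, 100101*, 100111*, 111010*, 111011*, 111111*
[col 1] -00111, 0-0000, 0-0111, 0000-0, 010-11, 1001-1, 111-11, 11101-
Prime implicants: -00111, 0-0000, 0-0111, 0000-0, 001100, 010-11, 1001-1, 111-11, 11101-
PI chart (minterm → PIs covering it):
  0 | 0-0000,0000-0
  2 | 0000-0  (sole → essential)
  7 | -00111,0-0111
  16 | 0-0000  (sole → essential)
  23 | 0-0111,010-11
  37 | 1001-1  (sole → essential)
  58 | 11101-  (sole → essential)
  59 | 111-11,11101-
Essential prime implicants: 0-0000, 0000-0, 1001-1, 11101-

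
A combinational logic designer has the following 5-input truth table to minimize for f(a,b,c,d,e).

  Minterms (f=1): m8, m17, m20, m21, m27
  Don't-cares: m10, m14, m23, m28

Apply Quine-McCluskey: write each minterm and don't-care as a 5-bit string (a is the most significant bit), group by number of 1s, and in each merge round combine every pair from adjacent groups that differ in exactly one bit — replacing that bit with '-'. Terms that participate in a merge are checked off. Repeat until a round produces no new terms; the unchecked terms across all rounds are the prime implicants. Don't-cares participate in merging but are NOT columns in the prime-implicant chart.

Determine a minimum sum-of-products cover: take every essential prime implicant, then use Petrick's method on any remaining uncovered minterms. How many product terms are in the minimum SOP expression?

[col 0] 01000*, 01010*, 01110*, 10001*, 10100*, 10101*, 10111*, 11011, 11100*
[col 1] 01-10, 010-0, 1-100, 10-01, 101-1, 1010-
Prime implicants: 01-10, 010-0, 1-100, 10-01, 101-1, 1010-, 11011
PI chart (minterm → PIs covering it):
  8 | 010-0  (sole → essential)
  17 | 10-01  (sole → essential)
  20 | 1-100,1010-
  21 | 10-01,101-1,1010-
  27 | 11011  (sole → essential)
Essential prime implicants: 010-0, 10-01, 11011
Petrick residual → 1-100
Minimum SOP uses 4 PIs: a'bc'e' + acd'e' + ab'd'e + abc'de

4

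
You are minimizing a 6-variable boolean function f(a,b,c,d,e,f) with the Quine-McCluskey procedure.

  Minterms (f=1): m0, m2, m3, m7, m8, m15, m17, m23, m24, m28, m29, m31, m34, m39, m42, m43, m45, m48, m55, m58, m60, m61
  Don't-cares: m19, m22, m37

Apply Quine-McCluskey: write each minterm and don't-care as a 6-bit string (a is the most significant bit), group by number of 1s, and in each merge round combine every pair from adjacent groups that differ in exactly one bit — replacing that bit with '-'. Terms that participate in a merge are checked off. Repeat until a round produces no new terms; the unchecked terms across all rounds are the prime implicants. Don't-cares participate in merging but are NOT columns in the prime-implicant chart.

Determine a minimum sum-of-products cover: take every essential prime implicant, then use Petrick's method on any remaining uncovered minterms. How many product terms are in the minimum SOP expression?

Round 0: 000000✓ 000010✓ 000011✓ 000111✓ 001000✓ 001111✓ 010001✓ 010011✓ 010110✓ 010111✓ 011000✓ 011100✓ 011101✓ 011111✓ 100010✓ 100101✓ 100111✓ 101010✓ 101011✓ 101101✓ 110000 110111✓ 111010✓ 111100✓ 111101✓
Round 1: -00010 -00111✓ -10111✓ -11100✓ -11101✓ 0-0011✓ 0-0111✓ 0-1000 0-1111✓ 00-000 00-111✓ 000-11✓ 0000-0 00001- 01-111✓ 010-11✓ 0100-1 01011- 011-00 0111-1 01110-✓ 1-0111✓ 1-1010 1-1101 10-010 10-101 1001-1 10101- 11110-✓
Round 2: --0111 -1110- 0--111 0-0-11
PIs = {--0111, -00010, -1110-, 0--111, 0-0-11, 0-1000, 00-000, 0000-0, 00001-, 0100-1, 01011-, 011-00, 0111-1, 1-1010, 1-1101, 10-010, 10-101, 1001-1, 10101-, 110000}
Coverage chart:
  m0: 00-000,0000-0
  m2: -00010,0000-0,00001-
  m3: 0-0-11,00001-
  m7: --0111,0--111,0-0-11
  m8: 0-1000,00-000
  m15: 0--111 ←essential
  m17: 0100-1 ←essential
  m23: --0111,0--111,0-0-11,01011-
  m24: 0-1000,011-00
  m28: -1110-,011-00
  m29: -1110-,0111-1
  m31: 0--111,0111-1
  m34: -00010,10-010
  m39: --0111,1001-1
  m42: 1-1010,10-010,10101-
  m43: 10101- ←essential
  m45: 1-1101,10-101
  m48: 110000 ←essential
  m55: --0111 ←essential
  m58: 1-1010 ←essential
  m60: -1110- ←essential
  m61: -1110-,1-1101
Essential: --0111, -1110-, 0--111, 0100-1, 1-1010, 10101-, 110000
Petrick residual → -00010, 0-0-11, 0-1000, 00-000, 1-1101
Min cover (12 terms): c'def + b'c'd'ef' + bcde' + a'def + a'c'ef + a'cd'e'f' + a'b'd'e'f' + a'bc'd'f + acd'ef' + acde'f + ab'cd'e + abc'd'e'f'

12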